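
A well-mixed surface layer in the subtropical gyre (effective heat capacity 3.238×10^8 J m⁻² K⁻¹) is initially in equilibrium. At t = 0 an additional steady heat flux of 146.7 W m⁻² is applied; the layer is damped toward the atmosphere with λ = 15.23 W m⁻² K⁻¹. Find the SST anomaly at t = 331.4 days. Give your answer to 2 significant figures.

7.1 K

Areal heat capacity C = 3.238×10^8 J m⁻² K⁻¹ (given).
τ = C / λ = 3.24×10^8 / 15.23 = 2.13×10^7 s.
Equilibrium anomaly ΔT_eq = F / λ = 146.7 / 15.23 = 9.63 K.
t = 331.4 days = 2.86×10^7 s, so t/τ = 1.35.
ΔT(t) = ΔT_eq (1 − e^(−t/τ)) = 9.63 × (1 − e^−1.35) = 7.13 K.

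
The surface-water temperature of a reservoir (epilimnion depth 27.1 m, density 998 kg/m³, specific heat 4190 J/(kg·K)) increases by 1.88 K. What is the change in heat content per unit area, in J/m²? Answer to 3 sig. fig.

Areal heat capacity C = ρ c_p D = 998 × 4190 × 27.1 = 1.13×10^8 J/(m²·K).
ΔQ = C ΔT = 1.13×10^8 × 1.88 = 2.13×10^8 J/m².

2.13×10^8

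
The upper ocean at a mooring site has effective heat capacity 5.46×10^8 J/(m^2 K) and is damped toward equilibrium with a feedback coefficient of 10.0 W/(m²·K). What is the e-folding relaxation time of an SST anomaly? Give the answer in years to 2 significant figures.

1.7 years

Areal heat capacity C = 5.46×10^8 J/(m^2 K) (given).
Relaxation time τ = C / λ = 5.46×10^8 / 10.0 = 5.46×10^7 s.
In years: 5.46×10^7 s / (3.156×10^7 s/year) = 1.73 years.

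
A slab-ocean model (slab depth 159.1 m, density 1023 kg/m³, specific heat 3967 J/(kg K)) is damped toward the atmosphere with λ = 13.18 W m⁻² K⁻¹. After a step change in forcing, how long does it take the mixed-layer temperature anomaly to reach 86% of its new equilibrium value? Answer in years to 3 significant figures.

3.05 years

Areal heat capacity C = ρ c_p D = 1023 × 3967 × 159.1 = 6.46×10^8 J/(m²·K).
τ = C / λ = 6.46×10^8 / 13.18 = 4.90×10^7 s.
Fraction reached: 1 − e^(−t/τ) = 0.86 ⇒ t = −τ ln(1 − 0.86) = τ × 1.97.
t = 9.63×10^7 s = 3.05 years.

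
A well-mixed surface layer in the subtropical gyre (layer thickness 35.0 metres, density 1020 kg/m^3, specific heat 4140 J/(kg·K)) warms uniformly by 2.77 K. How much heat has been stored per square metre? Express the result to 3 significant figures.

4.09×10^8

Areal heat capacity C = ρ c_p D = 1020 × 4140 × 35.0 = 1.48×10^8 J/(m^2 K).
ΔQ = C ΔT = 1.48×10^8 × 2.77 = 4.09×10^8 J/m².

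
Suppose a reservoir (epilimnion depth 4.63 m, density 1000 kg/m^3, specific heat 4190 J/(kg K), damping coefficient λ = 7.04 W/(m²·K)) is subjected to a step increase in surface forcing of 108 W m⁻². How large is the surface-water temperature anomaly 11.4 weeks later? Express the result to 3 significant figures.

Areal heat capacity C = ρ c_p D = 1000 × 4190 × 4.63 = 1.94×10^7 J/(m²·K).
τ = C / λ = 1.94×10^7 / 7.04 = 2.76×10^6 s.
Equilibrium anomaly ΔT_eq = F / λ = 108 / 7.04 = 15.3 K.
t = 11.4 weeks = 6.89×10^6 s, so t/τ = 2.50.
ΔT(t) = ΔT_eq (1 − e^(−t/τ)) = 15.3 × (1 − e^−2.50) = 14.1 K.

14.1 K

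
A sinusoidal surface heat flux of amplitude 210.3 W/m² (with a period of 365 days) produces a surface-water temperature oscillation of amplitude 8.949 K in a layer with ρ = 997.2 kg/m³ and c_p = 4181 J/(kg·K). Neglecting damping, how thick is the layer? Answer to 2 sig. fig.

ω = 2π / 3.15×10^7 s = 1.99×10^-7 s⁻¹.
Required C = F₀ / (A ω) = 210.3 / (8.949 × 1.99×10^-7) = 1.18×10^8 J/(m²·K).
D = C / (ρ c_p) = 1.18×10^8 / (997.2 × 4181) = 28.3 m.

28 m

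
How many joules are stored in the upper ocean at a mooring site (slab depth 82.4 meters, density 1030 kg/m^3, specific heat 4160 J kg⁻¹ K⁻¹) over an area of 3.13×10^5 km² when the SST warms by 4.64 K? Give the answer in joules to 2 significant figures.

Areal heat capacity C = ρ c_p D = 1030 × 4160 × 82.4 = 3.53×10^8 J/(m^2 K).
Heat per unit area: q = C ΔT = 3.53×10^8 × 4.64 = 1.64×10^9 J/m².
Total heat: Q = q × A = 1.64×10^9 × (3.13×10^5 × 10⁶ m²) = 5.13×10^20 J.

5.1×10^20 J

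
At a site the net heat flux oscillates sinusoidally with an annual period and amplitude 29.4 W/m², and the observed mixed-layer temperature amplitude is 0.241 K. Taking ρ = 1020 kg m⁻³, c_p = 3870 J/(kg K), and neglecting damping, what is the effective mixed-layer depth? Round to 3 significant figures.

155 m

ω = 2π / 3.15×10^7 s = 1.99×10^-7 s⁻¹.
Required C = F₀ / (A ω) = 29.4 / (0.241 × 1.99×10^-7) = 6.12×10^8 J/(m²·K).
D = C / (ρ c_p) = 6.12×10^8 / (1020 × 3870) = 155 m.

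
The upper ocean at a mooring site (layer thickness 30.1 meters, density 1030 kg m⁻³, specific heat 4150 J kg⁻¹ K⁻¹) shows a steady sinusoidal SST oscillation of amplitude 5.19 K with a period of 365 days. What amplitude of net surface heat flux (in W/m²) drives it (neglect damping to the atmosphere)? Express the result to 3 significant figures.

Areal heat capacity C = ρ c_p D = 1030 × 4150 × 30.1 = 1.29×10^8 J/(m^2 K).
ω = 2π / 3.15×10^7 s = 1.99×10^-7 s⁻¹.
Cω = 1.29×10^8 × 1.99×10^-7 = 25.6 W/(m²·K).
F₀ = A × Cω = 5.19 × 25.6 = 133 W/m².

133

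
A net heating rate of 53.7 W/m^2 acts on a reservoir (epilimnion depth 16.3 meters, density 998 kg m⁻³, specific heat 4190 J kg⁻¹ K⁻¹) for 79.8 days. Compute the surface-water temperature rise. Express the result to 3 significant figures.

Areal heat capacity C = ρ c_p D = 998 × 4190 × 16.3 = 6.82×10^7 J/(m²·K).
Net heat input Q = F Δt = 53.7 × (79.8 days × 86400 s/day) = 3.70×10^8 J/m².
ΔT = Q / C = 3.70×10^8 / 6.82×10^7 = 5.43 K.

5.43 K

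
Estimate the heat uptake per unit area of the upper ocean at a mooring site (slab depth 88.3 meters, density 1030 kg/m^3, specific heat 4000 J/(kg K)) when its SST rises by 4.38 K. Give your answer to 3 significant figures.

Areal heat capacity C = ρ c_p D = 1030 × 4000 × 88.3 = 3.64×10^8 J/(m^2 K).
ΔQ = C ΔT = 3.64×10^8 × 4.38 = 1.59×10^9 J/m².

1.59×10^9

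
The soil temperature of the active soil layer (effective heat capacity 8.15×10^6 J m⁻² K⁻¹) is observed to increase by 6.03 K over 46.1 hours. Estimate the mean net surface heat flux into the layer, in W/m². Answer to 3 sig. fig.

296

Areal heat capacity C = 8.15×10^6 J m⁻² K⁻¹ (given).
Required heat per unit area: Q = C ΔT = 8.15×10^6 × 6.03 = 4.91×10^7 J/m².
Flux F = Q / Δt = 4.91×10^7 / 1.66×10^5 s = 296 W/m².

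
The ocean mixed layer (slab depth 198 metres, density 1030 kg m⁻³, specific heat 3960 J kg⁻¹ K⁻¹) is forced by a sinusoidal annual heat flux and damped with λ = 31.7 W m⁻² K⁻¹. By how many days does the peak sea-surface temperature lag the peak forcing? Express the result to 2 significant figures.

80 days

Areal heat capacity C = ρ c_p D = 1030 × 3960 × 198 = 8.08×10^8 J m⁻² K⁻¹.
ω = 2π / 3.15×10^7 s = 1.99×10^-7 s⁻¹.
Phase lag φ = arctan(Cω/λ) = arctan(161/31.7) = 1.38 rad.
Time lag = φ / ω = 1.38 / 1.99×10^-7 = 6.91×10^6 s = 80.0 days.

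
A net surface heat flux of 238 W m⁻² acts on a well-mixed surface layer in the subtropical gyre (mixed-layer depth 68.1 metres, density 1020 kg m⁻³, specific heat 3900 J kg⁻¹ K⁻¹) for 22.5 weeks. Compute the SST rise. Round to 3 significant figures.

Areal heat capacity C = ρ c_p D = 1020 × 3900 × 68.1 = 2.71×10^8 J/(m²·K).
Net heat input Q = F Δt = 238 × (22.5 weeks × 6.048×10^5 s/week) = 3.24×10^9 J/m².
ΔT = Q / C = 3.24×10^9 / 2.71×10^8 = 12.0 K.

12.0 K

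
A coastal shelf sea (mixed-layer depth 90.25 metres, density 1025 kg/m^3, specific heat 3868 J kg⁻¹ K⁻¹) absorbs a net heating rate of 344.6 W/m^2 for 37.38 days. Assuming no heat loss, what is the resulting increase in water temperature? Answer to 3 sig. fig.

3.11 K

Areal heat capacity C = ρ c_p D = 1025 × 3868 × 90.25 = 3.58×10^8 J/(m^2 K).
Net heat input Q = F Δt = 344.6 × (37.38 days × 86400 s/day) = 1.11×10^9 J/m².
ΔT = Q / C = 1.11×10^9 / 3.58×10^8 = 3.11 K.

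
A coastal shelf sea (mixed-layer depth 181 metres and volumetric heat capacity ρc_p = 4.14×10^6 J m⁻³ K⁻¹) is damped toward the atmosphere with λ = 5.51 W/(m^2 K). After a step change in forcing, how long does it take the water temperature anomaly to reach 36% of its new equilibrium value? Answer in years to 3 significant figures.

Areal heat capacity C = ρc_p × D = 4.14×10^6 × 181 = 7.49×10^8 J/(m^2 K).
τ = C / λ = 7.49×10^8 / 5.51 = 1.36×10^8 s.
Fraction reached: 1 − e^(−t/τ) = 0.36 ⇒ t = −τ ln(1 − 0.36) = τ × 0.446.
t = 6.07×10^7 s = 1.92 years.

1.92 years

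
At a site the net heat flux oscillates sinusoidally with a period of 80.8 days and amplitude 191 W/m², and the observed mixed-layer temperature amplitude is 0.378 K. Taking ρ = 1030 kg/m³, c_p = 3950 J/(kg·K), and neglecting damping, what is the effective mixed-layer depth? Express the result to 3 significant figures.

ω = 2π / 6.98×10^6 s = 9.00×10^-7 s⁻¹.
Required C = F₀ / (A ω) = 191 / (0.378 × 9.00×10^-7) = 5.61×10^8 J/(m²·K).
D = C / (ρ c_p) = 5.61×10^8 / (1030 × 3950) = 138 m.

138 m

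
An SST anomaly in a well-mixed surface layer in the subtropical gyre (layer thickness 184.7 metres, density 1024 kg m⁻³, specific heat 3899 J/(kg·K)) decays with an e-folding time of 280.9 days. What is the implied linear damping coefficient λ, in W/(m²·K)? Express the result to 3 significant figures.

Areal heat capacity C = ρ c_p D = 1024 × 3899 × 184.7 = 7.37×10^8 J/(m²·K).
τ = 280.9 days = 2.43×10^7 s.
λ = C / τ = 7.37×10^8 / 2.43×10^7 = 30.4 W/(m²·K).

30.4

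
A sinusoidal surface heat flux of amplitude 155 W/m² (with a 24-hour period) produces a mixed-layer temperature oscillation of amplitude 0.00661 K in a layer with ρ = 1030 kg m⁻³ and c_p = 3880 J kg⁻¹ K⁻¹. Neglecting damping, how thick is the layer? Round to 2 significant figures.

81 m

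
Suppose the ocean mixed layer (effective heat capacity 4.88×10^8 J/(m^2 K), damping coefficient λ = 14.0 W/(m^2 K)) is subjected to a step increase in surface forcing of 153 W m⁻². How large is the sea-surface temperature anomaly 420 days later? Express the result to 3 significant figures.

7.07 K

Areal heat capacity C = 4.88×10^8 J/(m^2 K) (given).
τ = C / λ = 4.88×10^8 / 14.0 = 3.49×10^7 s.
Equilibrium anomaly ΔT_eq = F / λ = 153 / 14.0 = 10.9 K.
t = 420 days = 3.63×10^7 s, so t/τ = 1.04.
ΔT(t) = ΔT_eq (1 − e^(−t/τ)) = 10.9 × (1 − e^−1.04) = 7.07 K.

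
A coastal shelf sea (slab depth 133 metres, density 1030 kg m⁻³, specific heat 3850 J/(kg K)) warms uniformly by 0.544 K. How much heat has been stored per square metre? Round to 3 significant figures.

2.87×10^8

Areal heat capacity C = ρ c_p D = 1030 × 3850 × 133 = 5.27×10^8 J/(m^2 K).
ΔQ = C ΔT = 5.27×10^8 × 0.544 = 2.87×10^8 J/m².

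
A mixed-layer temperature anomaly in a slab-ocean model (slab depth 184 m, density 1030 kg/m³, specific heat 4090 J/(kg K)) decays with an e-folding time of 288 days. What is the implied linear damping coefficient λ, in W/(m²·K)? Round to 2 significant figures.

31

Areal heat capacity C = ρ c_p D = 1030 × 4090 × 184 = 7.75×10^8 J/(m^2 K).
τ = 288 days = 2.49×10^7 s.
λ = C / τ = 7.75×10^8 / 2.49×10^7 = 31.2 W/(m²·K).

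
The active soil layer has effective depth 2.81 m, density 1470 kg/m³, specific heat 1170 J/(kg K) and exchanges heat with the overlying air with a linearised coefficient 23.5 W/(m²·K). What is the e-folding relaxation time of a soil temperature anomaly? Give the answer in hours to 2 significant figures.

57 hours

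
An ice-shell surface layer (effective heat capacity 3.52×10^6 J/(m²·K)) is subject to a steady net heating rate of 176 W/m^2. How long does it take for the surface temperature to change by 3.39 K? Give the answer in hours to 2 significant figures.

Areal heat capacity C = 3.52×10^6 J/(m²·K) (given).
Time required: Δt = C ΔT / F = 3.52×10^6 × 3.39 / 176 = 67800 s.
In hours: 67800 s / (3600 s/hour) = 18.8 hours.

19 hours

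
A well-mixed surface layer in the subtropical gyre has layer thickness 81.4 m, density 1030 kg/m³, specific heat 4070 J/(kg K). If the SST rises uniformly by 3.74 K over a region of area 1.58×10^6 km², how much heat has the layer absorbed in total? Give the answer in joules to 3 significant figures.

2.02×10^21 J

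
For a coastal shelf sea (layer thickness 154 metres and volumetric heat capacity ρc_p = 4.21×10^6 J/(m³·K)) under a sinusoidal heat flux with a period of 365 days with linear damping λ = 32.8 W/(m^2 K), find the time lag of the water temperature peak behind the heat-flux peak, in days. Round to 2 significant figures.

77 days

Areal heat capacity C = ρc_p × D = 4.21×10^6 × 154 = 6.48×10^8 J m⁻² K⁻¹.
ω = 2π / 3.15×10^7 s = 1.99×10^-7 s⁻¹.
Phase lag φ = arctan(Cω/λ) = arctan(129/32.8) = 1.32 rad.
Time lag = φ / ω = 1.32 / 1.99×10^-7 = 6.64×10^6 s = 76.8 days.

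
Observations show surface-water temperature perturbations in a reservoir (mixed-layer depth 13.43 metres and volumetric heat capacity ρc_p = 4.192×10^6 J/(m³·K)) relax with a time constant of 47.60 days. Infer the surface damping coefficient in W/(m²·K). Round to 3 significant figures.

13.7

Areal heat capacity C = ρc_p × D = 4.192×10^6 × 13.43 = 5.63×10^7 J m⁻² K⁻¹.
τ = 47.60 days = 4.11×10^6 s.
λ = C / τ = 5.63×10^7 / 4.11×10^6 = 13.7 W/(m²·K).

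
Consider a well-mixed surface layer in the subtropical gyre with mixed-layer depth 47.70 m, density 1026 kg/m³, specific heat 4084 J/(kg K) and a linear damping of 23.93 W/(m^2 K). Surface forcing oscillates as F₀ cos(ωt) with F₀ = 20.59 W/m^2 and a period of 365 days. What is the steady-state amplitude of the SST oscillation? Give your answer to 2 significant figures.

Areal heat capacity C = ρ c_p D = 1026 × 4084 × 47.70 = 2.00×10^8 J/(m²·K).
Angular frequency ω = 2π / T = 2π / 3.15×10^7 s = 1.99×10^-7 s⁻¹.
√((Cω)² + λ²) = √((39.8)² + 23.93²) = 46.5 W/(m²·K).
Amplitude A = F₀ / √((Cω)²+λ²) = 20.59 / 46.5 = 0.443 K.

0.44 K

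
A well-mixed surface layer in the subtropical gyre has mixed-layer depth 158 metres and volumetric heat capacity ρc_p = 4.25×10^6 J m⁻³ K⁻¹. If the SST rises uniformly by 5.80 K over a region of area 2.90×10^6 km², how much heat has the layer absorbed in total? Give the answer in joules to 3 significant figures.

1.13×10^22 J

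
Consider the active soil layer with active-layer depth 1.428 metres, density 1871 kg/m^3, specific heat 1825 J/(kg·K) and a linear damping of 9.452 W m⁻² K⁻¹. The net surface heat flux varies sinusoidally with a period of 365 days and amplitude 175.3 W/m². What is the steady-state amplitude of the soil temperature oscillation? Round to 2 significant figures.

Areal heat capacity C = ρ c_p D = 1871 × 1825 × 1.428 = 4.88×10^6 J m⁻² K⁻¹.
Angular frequency ω = 2π / T = 2π / 3.15×10^7 s = 1.99×10^-7 s⁻¹.
√((Cω)² + λ²) = √((0.971)² + 9.452²) = 9.50 W/(m²·K).
Amplitude A = F₀ / √((Cω)²+λ²) = 175.3 / 9.50 = 18.4 K.

18 K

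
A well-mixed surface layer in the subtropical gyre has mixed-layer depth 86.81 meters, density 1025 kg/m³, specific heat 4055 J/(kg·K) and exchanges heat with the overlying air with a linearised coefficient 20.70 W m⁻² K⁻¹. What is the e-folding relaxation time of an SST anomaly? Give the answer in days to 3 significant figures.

202 days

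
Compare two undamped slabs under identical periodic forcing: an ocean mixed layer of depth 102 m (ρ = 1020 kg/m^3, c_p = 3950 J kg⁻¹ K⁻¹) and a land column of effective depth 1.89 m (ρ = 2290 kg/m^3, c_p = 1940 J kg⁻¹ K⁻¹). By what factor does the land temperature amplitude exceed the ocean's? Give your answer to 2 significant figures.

C_ocean = 1020 × 3950 × 102 = 4.11×10^8 J/(m²·K).
C_land = 2290 × 1940 × 1.89 = 8.40×10^6 J/(m²·K).
Undamped amplitude ∝ 1/C, so A_land/A_ocean = C_ocean/C_land = 48.9.

49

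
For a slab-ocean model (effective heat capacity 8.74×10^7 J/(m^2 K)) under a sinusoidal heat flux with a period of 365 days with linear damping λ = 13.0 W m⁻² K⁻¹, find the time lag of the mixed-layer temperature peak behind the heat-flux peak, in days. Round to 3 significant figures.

Areal heat capacity C = 8.74×10^7 J/(m^2 K) (given).
ω = 2π / 3.15×10^7 s = 1.99×10^-7 s⁻¹.
Phase lag φ = arctan(Cω/λ) = arctan(17.4/13.0) = 0.930 rad.
Time lag = φ / ω = 0.930 / 1.99×10^-7 = 4.67×10^6 s = 54.0 days.

54.0 days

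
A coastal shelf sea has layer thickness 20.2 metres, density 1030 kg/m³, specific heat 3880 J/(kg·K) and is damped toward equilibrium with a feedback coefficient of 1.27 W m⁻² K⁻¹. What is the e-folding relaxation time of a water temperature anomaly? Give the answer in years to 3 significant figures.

Areal heat capacity C = ρ c_p D = 1030 × 3880 × 20.2 = 8.07×10^7 J m⁻² K⁻¹.
Relaxation time τ = C / λ = 8.07×10^7 / 1.27 = 6.36×10^7 s.
In years: 6.36×10^7 s / (3.156×10^7 s/year) = 2.01 years.

2.01 years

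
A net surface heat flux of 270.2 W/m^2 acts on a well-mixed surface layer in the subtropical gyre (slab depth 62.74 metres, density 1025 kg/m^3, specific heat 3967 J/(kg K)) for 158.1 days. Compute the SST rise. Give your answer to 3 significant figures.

14.5 K

Areal heat capacity C = ρ c_p D = 1025 × 3967 × 62.74 = 2.55×10^8 J/(m²·K).
Net heat input Q = F Δt = 270.2 × (158.1 days × 86400 s/day) = 3.69×10^9 J/m².
ΔT = Q / C = 3.69×10^9 / 2.55×10^8 = 14.5 K.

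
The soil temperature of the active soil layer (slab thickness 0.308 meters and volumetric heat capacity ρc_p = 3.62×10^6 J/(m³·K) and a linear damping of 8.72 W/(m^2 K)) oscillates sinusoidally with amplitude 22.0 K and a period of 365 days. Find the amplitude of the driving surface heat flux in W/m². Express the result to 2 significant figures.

190

Areal heat capacity C = ρc_p × D = 3.62×10^6 × 0.308 = 1.11×10^6 J m⁻² K⁻¹.
ω = 2π / 3.15×10^7 s = 1.99×10^-7 s⁻¹.
√((Cω)² + λ²) = √((0.222)² + 8.72²) = 8.72 W/(m²·K).
F₀ = A × √((Cω)²+λ²) = 22.0 × 8.72 = 192 W/m².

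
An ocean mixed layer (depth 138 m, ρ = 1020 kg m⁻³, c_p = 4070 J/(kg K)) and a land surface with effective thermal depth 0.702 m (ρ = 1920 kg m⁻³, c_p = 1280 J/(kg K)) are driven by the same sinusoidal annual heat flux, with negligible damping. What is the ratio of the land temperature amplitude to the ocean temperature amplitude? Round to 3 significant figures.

332

C_ocean = 1020 × 4070 × 138 = 5.73×10^8 J/(m²·K).
C_land = 1920 × 1280 × 0.702 = 1.73×10^6 J/(m²·K).
Undamped amplitude ∝ 1/C, so A_land/A_ocean = C_ocean/C_land = 332.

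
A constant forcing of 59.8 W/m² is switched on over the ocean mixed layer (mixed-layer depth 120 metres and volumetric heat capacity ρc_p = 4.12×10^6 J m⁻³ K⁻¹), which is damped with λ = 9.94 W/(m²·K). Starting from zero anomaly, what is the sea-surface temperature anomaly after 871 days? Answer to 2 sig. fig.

Areal heat capacity C = ρc_p × D = 4.12×10^6 × 120 = 4.94×10^8 J/(m²·K).
τ = C / λ = 4.94×10^8 / 9.94 = 4.97×10^7 s.
Equilibrium anomaly ΔT_eq = F / λ = 59.8 / 9.94 = 6.02 K.
t = 871 days = 7.53×10^7 s, so t/τ = 1.51.
ΔT(t) = ΔT_eq (1 − e^(−t/τ)) = 6.02 × (1 − e^−1.51) = 4.69 K.

4.7 K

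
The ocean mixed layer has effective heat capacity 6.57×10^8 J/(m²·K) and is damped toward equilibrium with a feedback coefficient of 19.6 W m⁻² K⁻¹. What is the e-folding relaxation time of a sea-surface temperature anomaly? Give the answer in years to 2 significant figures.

1.1 years

Areal heat capacity C = 6.57×10^8 J/(m²·K) (given).
Relaxation time τ = C / λ = 6.57×10^8 / 19.6 = 3.35×10^7 s.
In years: 3.35×10^7 s / (3.156×10^7 s/year) = 1.06 years.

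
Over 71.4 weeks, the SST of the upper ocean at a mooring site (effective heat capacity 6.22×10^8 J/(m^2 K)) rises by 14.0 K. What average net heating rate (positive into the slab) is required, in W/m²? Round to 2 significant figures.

200

Areal heat capacity C = 6.22×10^8 J/(m^2 K) (given).
Required heat per unit area: Q = C ΔT = 6.22×10^8 × 14.0 = 8.71×10^9 J/m².
Flux F = Q / Δt = 8.71×10^9 / 4.32×10^7 s = 202 W/m².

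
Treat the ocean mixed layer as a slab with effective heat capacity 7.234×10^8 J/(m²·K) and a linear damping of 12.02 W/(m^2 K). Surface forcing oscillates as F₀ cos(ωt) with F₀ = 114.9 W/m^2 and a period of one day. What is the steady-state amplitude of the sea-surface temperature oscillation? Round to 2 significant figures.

Areal heat capacity C = 7.234×10^8 J/(m²·K) (given).
Angular frequency ω = 2π / T = 2π / 86400 s = 7.27×10^-5 s⁻¹.
√((Cω)² + λ²) = √((52600)² + 12.02²) = 52600 W/(m²·K).
Amplitude A = F₀ / √((Cω)²+λ²) = 114.9 / 52600 = 0.00218 K.

0.0022 K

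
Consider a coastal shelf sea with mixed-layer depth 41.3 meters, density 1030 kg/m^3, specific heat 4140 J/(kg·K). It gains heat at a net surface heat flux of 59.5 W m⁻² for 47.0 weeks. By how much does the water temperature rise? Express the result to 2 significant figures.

Areal heat capacity C = ρ c_p D = 1030 × 4140 × 41.3 = 1.76×10^8 J/(m^2 K).
Net heat input Q = F Δt = 59.5 × (47.0 weeks × 6.048×10^5 s/week) = 1.69×10^9 J/m².
ΔT = Q / C = 1.69×10^9 / 1.76×10^8 = 9.60 K.

9.6 K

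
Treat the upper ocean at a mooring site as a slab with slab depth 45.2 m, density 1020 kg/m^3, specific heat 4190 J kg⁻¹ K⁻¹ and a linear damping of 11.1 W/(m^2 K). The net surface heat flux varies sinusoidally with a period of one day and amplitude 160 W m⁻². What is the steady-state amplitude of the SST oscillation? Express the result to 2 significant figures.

0.011 K

Areal heat capacity C = ρ c_p D = 1020 × 4190 × 45.2 = 1.93×10^8 J m⁻² K⁻¹.
Angular frequency ω = 2π / T = 2π / 86400 s = 7.27×10^-5 s⁻¹.
√((Cω)² + λ²) = √((14000)² + 11.1²) = 14000 W/(m²·K).
Amplitude A = F₀ / √((Cω)²+λ²) = 160 / 14000 = 0.0114 K.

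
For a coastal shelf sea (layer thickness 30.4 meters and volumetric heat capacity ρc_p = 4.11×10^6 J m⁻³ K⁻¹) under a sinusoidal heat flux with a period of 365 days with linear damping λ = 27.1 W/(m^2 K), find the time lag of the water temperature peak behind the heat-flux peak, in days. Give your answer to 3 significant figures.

43.2 days

Areal heat capacity C = ρc_p × D = 4.11×10^6 × 30.4 = 1.25×10^8 J/(m²·K).
ω = 2π / 3.15×10^7 s = 1.99×10^-7 s⁻¹.
Phase lag φ = arctan(Cω/λ) = arctan(24.9/27.1) = 0.743 rad.
Time lag = φ / ω = 0.743 / 1.99×10^-7 = 3.73×10^6 s = 43.2 days.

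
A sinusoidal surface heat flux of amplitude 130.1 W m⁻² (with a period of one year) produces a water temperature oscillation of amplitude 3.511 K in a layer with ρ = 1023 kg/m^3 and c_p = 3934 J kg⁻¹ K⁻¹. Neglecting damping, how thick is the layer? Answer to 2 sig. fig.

ω = 2π / 3.15×10^7 s = 1.99×10^-7 s⁻¹.
Required C = F₀ / (A ω) = 130.1 / (3.511 × 1.99×10^-7) = 1.86×10^8 J/(m²·K).
D = C / (ρ c_p) = 1.86×10^8 / (1023 × 3934) = 46.2 m.

46 m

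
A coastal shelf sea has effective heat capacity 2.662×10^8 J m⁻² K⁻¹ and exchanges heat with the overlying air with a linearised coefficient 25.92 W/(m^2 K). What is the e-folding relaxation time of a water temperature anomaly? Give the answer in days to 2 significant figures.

Areal heat capacity C = 2.662×10^8 J m⁻² K⁻¹ (given).
Relaxation time τ = C / λ = 2.66×10^8 / 25.92 = 1.03×10^7 s.
In days: 1.03×10^7 s / (86400 s/day) = 119 days.

120 days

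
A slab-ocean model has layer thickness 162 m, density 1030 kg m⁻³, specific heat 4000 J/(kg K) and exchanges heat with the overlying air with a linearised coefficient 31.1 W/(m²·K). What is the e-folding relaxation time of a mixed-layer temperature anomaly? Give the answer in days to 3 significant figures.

Areal heat capacity C = ρ c_p D = 1030 × 4000 × 162 = 6.67×10^8 J m⁻² K⁻¹.
Relaxation time τ = C / λ = 6.67×10^8 / 31.1 = 2.15×10^7 s.
In days: 2.15×10^7 s / (86400 s/day) = 248 days.

248 days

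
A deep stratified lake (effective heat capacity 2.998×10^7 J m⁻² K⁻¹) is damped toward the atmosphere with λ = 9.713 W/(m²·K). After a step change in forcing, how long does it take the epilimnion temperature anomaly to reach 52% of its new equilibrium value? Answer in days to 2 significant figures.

26 days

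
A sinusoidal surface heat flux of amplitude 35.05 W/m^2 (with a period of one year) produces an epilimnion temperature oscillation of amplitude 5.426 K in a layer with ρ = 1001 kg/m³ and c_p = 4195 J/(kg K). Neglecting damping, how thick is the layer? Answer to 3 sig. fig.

ω = 2π / 3.15×10^7 s = 1.99×10^-7 s⁻¹.
Required C = F₀ / (A ω) = 35.05 / (5.426 × 1.99×10^-7) = 3.24×10^7 J/(m²·K).
D = C / (ρ c_p) = 3.24×10^7 / (1001 × 4195) = 7.72 m.

7.72 m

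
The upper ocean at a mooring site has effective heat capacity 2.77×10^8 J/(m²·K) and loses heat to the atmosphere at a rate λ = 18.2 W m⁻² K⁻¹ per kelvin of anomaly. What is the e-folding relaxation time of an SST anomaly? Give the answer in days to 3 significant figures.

Areal heat capacity C = 2.77×10^8 J/(m²·K) (given).
Relaxation time τ = C / λ = 2.77×10^8 / 18.2 = 1.52×10^7 s.
In days: 1.52×10^7 s / (86400 s/day) = 176 days.

176 days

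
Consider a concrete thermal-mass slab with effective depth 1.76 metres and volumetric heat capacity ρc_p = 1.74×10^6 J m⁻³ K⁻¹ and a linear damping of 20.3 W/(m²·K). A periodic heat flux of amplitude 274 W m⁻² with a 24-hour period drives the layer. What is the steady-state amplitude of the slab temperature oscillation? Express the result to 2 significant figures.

1.2 K

Areal heat capacity C = ρc_p × D = 1.74×10^6 × 1.76 = 3.06×10^6 J/(m^2 K).
Angular frequency ω = 2π / T = 2π / 86400 s = 7.27×10^-5 s⁻¹.
√((Cω)² + λ²) = √((223)² + 20.3²) = 224 W/(m²·K).
Amplitude A = F₀ / √((Cω)²+λ²) = 274 / 224 = 1.23 K.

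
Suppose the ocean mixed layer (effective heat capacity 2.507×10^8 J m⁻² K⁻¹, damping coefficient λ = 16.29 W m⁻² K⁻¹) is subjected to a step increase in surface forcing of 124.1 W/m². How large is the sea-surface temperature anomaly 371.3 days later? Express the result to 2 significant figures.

6.7 K

Areal heat capacity C = 2.507×10^8 J m⁻² K⁻¹ (given).
τ = C / λ = 2.51×10^8 / 16.29 = 1.54×10^7 s.
Equilibrium anomaly ΔT_eq = F / λ = 124.1 / 16.29 = 7.62 K.
t = 371.3 days = 3.21×10^7 s, so t/τ = 2.08.
ΔT(t) = ΔT_eq (1 − e^(−t/τ)) = 7.62 × (1 − e^−2.08) = 6.67 K.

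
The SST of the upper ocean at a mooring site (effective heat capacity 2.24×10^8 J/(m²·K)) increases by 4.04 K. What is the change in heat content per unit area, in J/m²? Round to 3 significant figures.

Areal heat capacity C = 2.24×10^8 J/(m²·K) (given).
ΔQ = C ΔT = 2.24×10^8 × 4.04 = 9.05×10^8 J/m².

9.05×10^8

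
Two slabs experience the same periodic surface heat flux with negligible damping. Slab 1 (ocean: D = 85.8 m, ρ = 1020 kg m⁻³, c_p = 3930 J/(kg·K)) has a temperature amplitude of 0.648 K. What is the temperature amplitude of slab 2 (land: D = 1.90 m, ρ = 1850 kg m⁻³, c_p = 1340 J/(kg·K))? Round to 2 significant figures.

47 K

C_ocean = 3.44×10^8 J/(m²·K); C_land = 4.71×10^6 J/(m²·K).
A ∝ 1/C ⇒ A_land = A_ocean × C_ocean/C_land = 0.648 × 73.0 = 47.3 K.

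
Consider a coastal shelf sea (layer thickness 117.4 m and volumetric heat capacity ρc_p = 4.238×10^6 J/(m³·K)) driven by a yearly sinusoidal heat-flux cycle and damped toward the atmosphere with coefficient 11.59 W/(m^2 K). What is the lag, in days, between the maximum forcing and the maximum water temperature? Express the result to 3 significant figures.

Areal heat capacity C = ρc_p × D = 4.238×10^6 × 117.4 = 4.98×10^8 J m⁻² K⁻¹.
ω = 2π / 3.15×10^7 s = 1.99×10^-7 s⁻¹.
Phase lag φ = arctan(Cω/λ) = arctan(99.1/11.59) = 1.45 rad.
Time lag = φ / ω = 1.45 / 1.99×10^-7 = 7.30×10^6 s = 84.5 days.

84.5 days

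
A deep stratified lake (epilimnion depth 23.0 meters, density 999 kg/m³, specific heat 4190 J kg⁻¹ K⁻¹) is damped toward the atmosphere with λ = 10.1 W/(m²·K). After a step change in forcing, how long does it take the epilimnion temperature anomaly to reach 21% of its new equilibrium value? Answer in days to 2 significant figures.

Areal heat capacity C = ρ c_p D = 999 × 4190 × 23.0 = 9.63×10^7 J/(m^2 K).
τ = C / λ = 9.63×10^7 / 10.1 = 9.53×10^6 s.
Fraction reached: 1 − e^(−t/τ) = 0.21 ⇒ t = −τ ln(1 − 0.21) = τ × 0.236.
t = 2.25×10^6 s = 26.0 days.

26 days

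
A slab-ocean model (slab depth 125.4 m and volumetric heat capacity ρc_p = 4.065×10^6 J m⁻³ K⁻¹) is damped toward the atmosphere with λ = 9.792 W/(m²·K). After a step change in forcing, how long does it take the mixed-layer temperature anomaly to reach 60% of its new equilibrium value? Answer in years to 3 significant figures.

1.51 years

Areal heat capacity C = ρc_p × D = 4.065×10^6 × 125.4 = 5.10×10^8 J m⁻² K⁻¹.
τ = C / λ = 5.10×10^8 / 9.792 = 5.21×10^7 s.
Fraction reached: 1 − e^(−t/τ) = 0.60 ⇒ t = −τ ln(1 − 0.60) = τ × 0.916.
t = 4.77×10^7 s = 1.51 years.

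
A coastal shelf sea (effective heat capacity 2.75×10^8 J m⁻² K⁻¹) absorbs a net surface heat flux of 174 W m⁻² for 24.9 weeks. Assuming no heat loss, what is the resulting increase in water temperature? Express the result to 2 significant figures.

9.5 K

Areal heat capacity C = 2.75×10^8 J m⁻² K⁻¹ (given).
Net heat input Q = F Δt = 174 × (24.9 weeks × 6.048×10^5 s/week) = 2.62×10^9 J/m².
ΔT = Q / C = 2.62×10^9 / 2.75×10^8 = 9.53 K.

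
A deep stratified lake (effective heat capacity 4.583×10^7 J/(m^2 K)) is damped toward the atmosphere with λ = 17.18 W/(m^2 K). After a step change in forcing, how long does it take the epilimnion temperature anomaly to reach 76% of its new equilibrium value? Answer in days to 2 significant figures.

Areal heat capacity C = 4.583×10^7 J/(m^2 K) (given).
τ = C / λ = 4.58×10^7 / 17.18 = 2.67×10^6 s.
Fraction reached: 1 − e^(−t/τ) = 0.76 ⇒ t = −τ ln(1 − 0.76) = τ × 1.43.
t = 3.81×10^6 s = 44.1 days.

44 days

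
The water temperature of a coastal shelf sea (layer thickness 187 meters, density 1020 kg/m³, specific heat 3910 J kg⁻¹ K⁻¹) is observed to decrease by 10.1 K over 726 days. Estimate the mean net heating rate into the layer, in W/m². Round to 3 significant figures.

Areal heat capacity C = ρ c_p D = 1020 × 3910 × 187 = 7.46×10^8 J/(m^2 K).
Required heat per unit area: Q = C ΔT = 7.46×10^8 × -10.1 = -7.53×10^9 J/m².
Flux F = Q / Δt = -7.53×10^9 / 6.27×10^7 s = -120 W/m².

-120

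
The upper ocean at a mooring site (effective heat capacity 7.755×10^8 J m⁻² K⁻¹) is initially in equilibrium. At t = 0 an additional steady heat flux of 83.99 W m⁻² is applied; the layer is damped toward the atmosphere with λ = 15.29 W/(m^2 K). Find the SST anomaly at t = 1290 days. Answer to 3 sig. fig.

4.88 K

Areal heat capacity C = 7.755×10^8 J m⁻² K⁻¹ (given).
τ = C / λ = 7.75×10^8 / 15.29 = 5.07×10^7 s.
Equilibrium anomaly ΔT_eq = F / λ = 83.99 / 15.29 = 5.49 K.
t = 1290 days = 1.11×10^8 s, so t/τ = 2.20.
ΔT(t) = ΔT_eq (1 − e^(−t/τ)) = 5.49 × (1 − e^−2.20) = 4.88 K.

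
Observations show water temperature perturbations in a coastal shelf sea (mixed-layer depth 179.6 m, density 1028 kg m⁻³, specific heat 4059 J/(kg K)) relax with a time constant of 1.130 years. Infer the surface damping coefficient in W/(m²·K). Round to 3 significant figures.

Areal heat capacity C = ρ c_p D = 1028 × 4059 × 179.6 = 7.49×10^8 J/(m²·K).
τ = 1.130 years = 3.57×10^7 s.
λ = C / τ = 7.49×10^8 / 3.57×10^7 = 21.0 W/(m²·K).

21.0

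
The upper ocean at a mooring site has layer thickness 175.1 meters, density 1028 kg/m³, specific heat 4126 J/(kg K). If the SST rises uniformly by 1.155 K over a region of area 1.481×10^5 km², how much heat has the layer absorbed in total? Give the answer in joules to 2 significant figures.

Areal heat capacity C = ρ c_p D = 1028 × 4126 × 175.1 = 7.43×10^8 J/(m^2 K).
Heat per unit area: q = C ΔT = 7.43×10^8 × 1.155 = 8.58×10^8 J/m².
Total heat: Q = q × A = 8.58×10^8 × (1.481×10^5 × 10⁶ m²) = 1.27×10^20 J.

1.3×10^20 J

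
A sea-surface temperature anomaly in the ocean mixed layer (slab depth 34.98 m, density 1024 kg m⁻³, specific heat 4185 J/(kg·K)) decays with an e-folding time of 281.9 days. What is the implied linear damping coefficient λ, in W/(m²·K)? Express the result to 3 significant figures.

6.15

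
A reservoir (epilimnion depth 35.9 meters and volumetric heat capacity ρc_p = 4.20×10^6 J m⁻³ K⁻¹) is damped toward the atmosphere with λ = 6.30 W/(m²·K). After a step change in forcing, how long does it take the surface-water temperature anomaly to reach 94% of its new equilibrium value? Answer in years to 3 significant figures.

Areal heat capacity C = ρc_p × D = 4.20×10^6 × 35.9 = 1.51×10^8 J/(m^2 K).
τ = C / λ = 1.51×10^8 / 6.30 = 2.39×10^7 s.
Fraction reached: 1 − e^(−t/τ) = 0.94 ⇒ t = −τ ln(1 − 0.94) = τ × 2.81.
t = 6.73×10^7 s = 2.13 years.

2.13 years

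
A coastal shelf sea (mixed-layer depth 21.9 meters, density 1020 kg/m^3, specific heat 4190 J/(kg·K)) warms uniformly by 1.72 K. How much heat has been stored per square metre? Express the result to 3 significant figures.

1.61×10^8

Areal heat capacity C = ρ c_p D = 1020 × 4190 × 21.9 = 9.36×10^7 J m⁻² K⁻¹.
ΔQ = C ΔT = 9.36×10^7 × 1.72 = 1.61×10^8 J/m².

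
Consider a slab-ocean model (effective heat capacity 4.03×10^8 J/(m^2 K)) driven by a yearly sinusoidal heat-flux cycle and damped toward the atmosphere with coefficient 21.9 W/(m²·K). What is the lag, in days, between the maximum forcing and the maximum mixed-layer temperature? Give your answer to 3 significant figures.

75.8 days

Areal heat capacity C = 4.03×10^8 J/(m^2 K) (given).
ω = 2π / 3.15×10^7 s = 1.99×10^-7 s⁻¹.
Phase lag φ = arctan(Cω/λ) = arctan(80.3/21.9) = 1.30 rad.
Time lag = φ / ω = 1.30 / 1.99×10^-7 = 6.55×10^6 s = 75.8 days.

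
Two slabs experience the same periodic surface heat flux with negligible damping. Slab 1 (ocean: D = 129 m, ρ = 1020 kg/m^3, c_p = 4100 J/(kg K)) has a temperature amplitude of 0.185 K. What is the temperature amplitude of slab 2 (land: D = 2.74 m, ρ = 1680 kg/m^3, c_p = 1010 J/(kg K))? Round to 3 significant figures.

21.5 K

C_ocean = 5.39×10^8 J/(m²·K); C_land = 4.65×10^6 J/(m²·K).
A ∝ 1/C ⇒ A_land = A_ocean × C_ocean/C_land = 0.185 × 116 = 21.5 K.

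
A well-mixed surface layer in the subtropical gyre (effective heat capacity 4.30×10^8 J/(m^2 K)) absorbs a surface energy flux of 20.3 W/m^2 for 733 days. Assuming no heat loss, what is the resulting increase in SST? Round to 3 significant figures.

2.99 K

Areal heat capacity C = 4.30×10^8 J/(m^2 K) (given).
Net heat input Q = F Δt = 20.3 × (733 days × 86400 s/day) = 1.29×10^9 J/m².
ΔT = Q / C = 1.29×10^9 / 4.30×10^8 = 2.99 K.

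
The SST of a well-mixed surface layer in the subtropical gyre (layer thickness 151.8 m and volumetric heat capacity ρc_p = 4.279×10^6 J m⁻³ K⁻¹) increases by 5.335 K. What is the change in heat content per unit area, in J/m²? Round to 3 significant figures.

Areal heat capacity C = ρc_p × D = 4.279×10^6 × 151.8 = 6.50×10^8 J m⁻² K⁻¹.
ΔQ = C ΔT = 6.50×10^8 × 5.335 = 3.47×10^9 J/m².

3.47×10^9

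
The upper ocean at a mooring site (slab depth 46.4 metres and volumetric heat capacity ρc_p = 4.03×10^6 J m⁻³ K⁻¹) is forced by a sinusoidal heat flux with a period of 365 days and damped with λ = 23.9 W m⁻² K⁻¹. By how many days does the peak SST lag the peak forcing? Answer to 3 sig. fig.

58.1 days

Areal heat capacity C = ρc_p × D = 4.03×10^6 × 46.4 = 1.87×10^8 J m⁻² K⁻¹.
ω = 2π / 3.15×10^7 s = 1.99×10^-7 s⁻¹.
Phase lag φ = arctan(Cω/λ) = arctan(37.3/23.9) = 1.00 rad.
Time lag = φ / ω = 1.00 / 1.99×10^-7 = 5.02×10^6 s = 58.1 days.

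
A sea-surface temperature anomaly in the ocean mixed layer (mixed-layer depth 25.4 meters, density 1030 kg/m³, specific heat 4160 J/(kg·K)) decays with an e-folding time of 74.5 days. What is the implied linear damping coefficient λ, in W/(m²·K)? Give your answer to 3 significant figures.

Areal heat capacity C = ρ c_p D = 1030 × 4160 × 25.4 = 1.09×10^8 J/(m^2 K).
τ = 74.5 days = 6.44×10^6 s.
λ = C / τ = 1.09×10^8 / 6.44×10^6 = 16.9 W/(m²·K).

16.9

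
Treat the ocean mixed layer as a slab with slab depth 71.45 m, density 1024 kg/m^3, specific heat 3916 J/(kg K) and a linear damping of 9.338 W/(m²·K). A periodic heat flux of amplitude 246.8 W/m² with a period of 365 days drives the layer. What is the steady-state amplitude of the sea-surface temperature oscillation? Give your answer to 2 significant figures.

4.3 K

Areal heat capacity C = ρ c_p D = 1024 × 3916 × 71.45 = 2.87×10^8 J m⁻² K⁻¹.
Angular frequency ω = 2π / T = 2π / 3.15×10^7 s = 1.99×10^-7 s⁻¹.
√((Cω)² + λ²) = √((57.1)² + 9.338²) = 57.8 W/(m²·K).
Amplitude A = F₀ / √((Cω)²+λ²) = 246.8 / 57.8 = 4.27 K.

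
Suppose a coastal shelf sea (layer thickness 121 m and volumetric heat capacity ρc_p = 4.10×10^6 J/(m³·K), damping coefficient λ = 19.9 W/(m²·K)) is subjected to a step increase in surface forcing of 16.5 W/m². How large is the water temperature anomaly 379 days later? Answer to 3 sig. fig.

0.606 K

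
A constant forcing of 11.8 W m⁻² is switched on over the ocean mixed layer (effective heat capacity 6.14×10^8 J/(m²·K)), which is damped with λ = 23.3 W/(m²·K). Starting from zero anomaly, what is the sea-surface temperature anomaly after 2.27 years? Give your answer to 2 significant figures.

0.47 K

Areal heat capacity C = 6.14×10^8 J/(m²·K) (given).
τ = C / λ = 6.14×10^8 / 23.3 = 2.64×10^7 s.
Equilibrium anomaly ΔT_eq = F / λ = 11.8 / 23.3 = 0.506 K.
t = 2.27 years = 7.16×10^7 s, so t/τ = 2.72.
ΔT(t) = ΔT_eq (1 − e^(−t/τ)) = 0.506 × (1 − e^−2.72) = 0.473 K.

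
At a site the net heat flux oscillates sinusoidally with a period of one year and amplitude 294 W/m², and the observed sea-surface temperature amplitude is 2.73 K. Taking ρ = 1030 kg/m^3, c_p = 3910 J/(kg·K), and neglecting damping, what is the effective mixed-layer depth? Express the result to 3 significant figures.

ω = 2π / 3.15×10^7 s = 1.99×10^-7 s⁻¹.
Required C = F₀ / (A ω) = 294 / (2.73 × 1.99×10^-7) = 5.41×10^8 J/(m²·K).
D = C / (ρ c_p) = 5.41×10^8 / (1030 × 3910) = 134 m.

134 m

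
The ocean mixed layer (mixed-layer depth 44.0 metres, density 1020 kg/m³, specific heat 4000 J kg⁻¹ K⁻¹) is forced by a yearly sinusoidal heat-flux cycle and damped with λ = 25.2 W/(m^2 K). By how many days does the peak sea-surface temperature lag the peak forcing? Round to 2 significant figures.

Areal heat capacity C = ρ c_p D = 1020 × 4000 × 44.0 = 1.80×10^8 J m⁻² K⁻¹.
ω = 2π / 3.15×10^7 s = 1.99×10^-7 s⁻¹.
Phase lag φ = arctan(Cω/λ) = arctan(35.8/25.2) = 0.957 rad.
Time lag = φ / ω = 0.957 / 1.99×10^-7 = 4.80×10^6 s = 55.6 days.

56 days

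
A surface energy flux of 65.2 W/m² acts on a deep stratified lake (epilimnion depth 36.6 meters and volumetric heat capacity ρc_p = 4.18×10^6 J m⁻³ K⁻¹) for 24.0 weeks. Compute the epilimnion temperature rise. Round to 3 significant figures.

6.19 K

Areal heat capacity C = ρc_p × D = 4.18×10^6 × 36.6 = 1.53×10^8 J/(m²·K).
Net heat input Q = F Δt = 65.2 × (24.0 weeks × 6.048×10^5 s/week) = 9.46×10^8 J/m².
ΔT = Q / C = 9.46×10^8 / 1.53×10^8 = 6.19 K.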